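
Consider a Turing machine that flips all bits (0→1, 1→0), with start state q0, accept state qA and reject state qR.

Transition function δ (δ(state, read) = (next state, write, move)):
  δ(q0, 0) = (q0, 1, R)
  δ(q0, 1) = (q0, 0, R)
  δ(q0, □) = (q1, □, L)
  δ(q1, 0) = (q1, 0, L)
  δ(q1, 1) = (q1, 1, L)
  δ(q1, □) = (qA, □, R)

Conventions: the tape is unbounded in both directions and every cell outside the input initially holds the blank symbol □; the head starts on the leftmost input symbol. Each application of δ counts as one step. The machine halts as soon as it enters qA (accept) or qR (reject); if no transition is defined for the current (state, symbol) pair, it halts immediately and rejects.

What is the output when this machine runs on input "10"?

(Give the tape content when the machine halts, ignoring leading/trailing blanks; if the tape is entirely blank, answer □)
Step 0: [q0]10 (head at position 0)
Step 1: δ(q0, 1) = (q0, 0, R)  ⊢  0[q0]0 (head at position 1)
Step 2: δ(q0, 0) = (q0, 1, R)  ⊢  01[q0]□ (head at position 2)
Step 3: δ(q0, □) = (q1, □, L)  ⊢  0[q1]1□ (head at position 1)
Step 4: δ(q1, 1) = (q1, 1, L)  ⊢  [q1]01□ (head at position 0)
Step 5: δ(q1, 0) = (q1, 0, L)  ⊢  [q1]□01□ (head at position -1)
Step 6: δ(q1, □) = (qA, □, R)  ⊢  □[qA]01□ (head at position 0)
The machine is in qA, so it halts and accepts.
Tape content when halted (ignoring surrounding blanks): 01

Final answer: Output: 01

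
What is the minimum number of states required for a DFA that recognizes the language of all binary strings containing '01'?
Language: binary strings containing '01'
Lower bound (Myhill–Nerode): the prefixes ε, 0, 01 are pairwise distinguishable:
  ε vs 01: suffix ε distinguishes them (ε is rejected, 01 is accepted)
  0 vs 01: suffix ε distinguishes them (0 is rejected, 01 is accepted)
  ε vs 0: suffix 1 distinguishes them (ε·1 = 1 is rejected, 0·1 = 01 is accepted)
So any DFA needs at least 3 states.
Upper bound: a DFA with 3 states exists (one state per class above: 'no progress', 'last symbol 0', and 'seen 01' (accepting sink)).
Minimum states: 3

Final answer: 3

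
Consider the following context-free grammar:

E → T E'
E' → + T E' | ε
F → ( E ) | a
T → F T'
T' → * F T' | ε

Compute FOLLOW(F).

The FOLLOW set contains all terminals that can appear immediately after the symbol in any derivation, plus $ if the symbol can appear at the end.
Useful FIRST sets: FIRST(E') = {+, ε}, FIRST(T') = {*, ε} (both E' and T' are nullable).
FOLLOW(E): E is the start symbol → $; E appears in F → ( E ) followed by ')' → FOLLOW(E) = {), $}.
FOLLOW(E'): E' appears at the right end of E → T E' and of E' → + T E', so FOLLOW(E') ⊇ FOLLOW(E) (the second occurrence adds nothing new). FOLLOW(E') = {), $}.
FOLLOW(T): in E → T E' and E' → + T E', T is followed by E': add FIRST(E') minus ε = {+}; since E' is nullable, also add FOLLOW(E) and FOLLOW(E') = {), $}. FOLLOW(T) = {+, ), $}.
FOLLOW(T'): T' appears at the right end of T → F T' and of T' → * F T', so FOLLOW(T') = FOLLOW(T) = {+, ), $}.
FOLLOW(F): in T → F T' and T' → * F T', F is followed by T': add FIRST(T') minus ε = {*}; since T' is nullable, also add FOLLOW(T) and FOLLOW(T') = {+, ), $}. FOLLOW(F) = {*, +, ), $}.

Final answer: {$, ), *, +}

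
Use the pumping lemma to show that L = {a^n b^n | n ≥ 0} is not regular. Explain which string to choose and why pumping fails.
Language: L = {a^n b^n | n ≥ 0} (equal numbers of a's followed by b's)
Step 1: Assume for contradiction that L is regular, with pumping length p.
Step 2: Choose s = a^p b^p. Then s ∈ L (it has p a's followed by p b's) and |s| ≥ p.
Step 3: Consider any decomposition s = xyz with |xy| ≤ p and |y| > 0. Since |xy| ≤ p and the first p symbols of s are all a's, y = a^k for some k with 1 ≤ k ≤ p.
Step 4: Pumping up (i = 2): xy²z = a^(p+k) b^p, which has more a's than b's, so xy²z ∉ L.
This contradicts the pumping lemma, so L is not regular.

Final answer: Choose s = a^p b^p. Since |xy| ≤ p, y = a^k with k ≥ 1. Then xy²z = a^(p+k) b^p ∉ L.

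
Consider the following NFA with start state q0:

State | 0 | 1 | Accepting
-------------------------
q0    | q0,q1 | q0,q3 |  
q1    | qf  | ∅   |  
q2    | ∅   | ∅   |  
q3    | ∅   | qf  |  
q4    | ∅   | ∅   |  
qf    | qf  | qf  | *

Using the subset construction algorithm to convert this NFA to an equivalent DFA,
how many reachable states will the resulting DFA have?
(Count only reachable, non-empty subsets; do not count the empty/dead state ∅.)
Start subset: {q0}
{q0}: on 0 → {q0, q1}, on 1 → {q0, q3}
{q0, q1}: on 0 → {q0, q1, qf}, on 1 → {q0, q3}
{q0, q3}: on 0 → {q0, q1}, on 1 → {q0, q3, qf}
{q0, q1, qf}: on 0 → {q0, q1, qf}, on 1 → {q0, q3, qf}
{q0, q3, qf}: on 0 → {q0, q1, qf}, on 1 → {q0, q3, qf}
Reachable non-empty subsets: {q0}, {q0, q1}, {q0, q3}, {q0, q1, qf}, {q0, q3, qf} — 5 in total.

Final answer: 5 states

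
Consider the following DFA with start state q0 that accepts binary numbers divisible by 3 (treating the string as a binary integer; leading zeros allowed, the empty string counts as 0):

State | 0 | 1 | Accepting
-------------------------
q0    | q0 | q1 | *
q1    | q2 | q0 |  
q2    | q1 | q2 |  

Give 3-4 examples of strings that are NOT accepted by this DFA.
Any strings that end in a non-accepting state work; for example:
"1": q0 → q1; q1 is not accepting → rejected
"001": q0 → q0 → q0 → q1; q1 is not accepting → rejected
"101": q0 → q1 → q2 → q2; q2 is not accepting → rejected
"0001": q0 → q0 → q0 → q0 → q1; q1 is not accepting → rejected

Final answer: "1", "001", "101", "0001"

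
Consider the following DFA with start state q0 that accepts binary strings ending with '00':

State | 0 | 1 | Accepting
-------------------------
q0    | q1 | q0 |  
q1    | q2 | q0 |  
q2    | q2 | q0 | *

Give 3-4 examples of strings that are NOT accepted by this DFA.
Any strings that end in a non-accepting state work; for example:
"001": q0 → q1 → q2 → q0; q0 is not accepting → rejected
"011": q0 → q1 → q0 → q0; q0 is not accepting → rejected
"0001": q0 → q1 → q2 → q2 → q0; q0 is not accepting → rejected
"0010": q0 → q1 → q2 → q0 → q1; q1 is not accepting → rejected

Final answer: "001", "011", "0001", "0010"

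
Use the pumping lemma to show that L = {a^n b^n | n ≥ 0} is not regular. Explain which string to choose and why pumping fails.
Language: L = {a^n b^n | n ≥ 0} (equal numbers of a's followed by b's)
Step 1: Assume for contradiction that L is regular, with pumping length p.
Step 2: Choose s = a^p b^p. Then s ∈ L (it has p a's followed by p b's) and |s| ≥ p.
Step 3: Consider any decomposition s = xyz with |xy| ≤ p and |y| > 0. Since |xy| ≤ p and the first p symbols of s are all a's, y = a^k for some k with 1 ≤ k ≤ p.
Step 4: Pumping up (i = 2): xy²z = a^(p+k) b^p, which has more a's than b's, so xy²z ∉ L.
This contradicts the pumping lemma, so L is not regular.

Final answer: Choose s = a^p b^p. Since |xy| ≤ p, y = a^k with k ≥ 1. Then xy²z = a^(p+k) b^p ∉ L.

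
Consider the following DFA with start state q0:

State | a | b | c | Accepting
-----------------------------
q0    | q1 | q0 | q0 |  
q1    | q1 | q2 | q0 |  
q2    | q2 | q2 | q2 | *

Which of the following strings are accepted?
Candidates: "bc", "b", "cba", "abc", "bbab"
"bc": q0 → q0 → q0; q0 is not accepting → rejected
"b": q0 → q0; q0 is not accepting → rejected
"cba": q0 → q0 → q0 → q1; q1 is not accepting → rejected
"abc": q0 → q1 → q2 → q2; q2 is accepting → accepted
"bbab": q0 → q0 → q0 → q1 → q2; q2 is accepting → accepted

Final answer: "abc", "bbab"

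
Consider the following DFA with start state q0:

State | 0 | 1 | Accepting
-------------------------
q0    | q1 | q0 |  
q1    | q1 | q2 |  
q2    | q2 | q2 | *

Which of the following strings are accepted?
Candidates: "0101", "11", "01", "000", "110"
"0101": q0 → q1 → q2 → q2 → q2; q2 is accepting → accepted
"11": q0 → q0 → q0; q0 is not accepting → rejected
"01": q0 → q1 → q2; q2 is accepting → accepted
"000": q0 → q1 → q1 → q1; q1 is not accepting → rejected
"110": q0 → q0 → q0 → q1; q1 is not accepting → rejected

Final answer: "0101", "01"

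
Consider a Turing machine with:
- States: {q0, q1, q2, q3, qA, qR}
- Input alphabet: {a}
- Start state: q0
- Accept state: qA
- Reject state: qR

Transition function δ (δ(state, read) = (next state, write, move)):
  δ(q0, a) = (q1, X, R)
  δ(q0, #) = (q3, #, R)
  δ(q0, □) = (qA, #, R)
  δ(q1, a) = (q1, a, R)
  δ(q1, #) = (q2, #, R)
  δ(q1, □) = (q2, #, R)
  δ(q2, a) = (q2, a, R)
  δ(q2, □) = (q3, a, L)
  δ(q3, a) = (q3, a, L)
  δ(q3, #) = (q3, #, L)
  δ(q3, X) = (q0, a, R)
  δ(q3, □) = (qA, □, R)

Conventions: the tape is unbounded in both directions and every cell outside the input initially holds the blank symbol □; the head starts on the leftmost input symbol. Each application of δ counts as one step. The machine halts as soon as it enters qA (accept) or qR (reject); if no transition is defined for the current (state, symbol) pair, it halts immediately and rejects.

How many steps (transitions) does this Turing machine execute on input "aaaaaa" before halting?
Trace (configuration after each step, as tape_left[state]tape_right with head position):
Step 0: [q0]aaaaaa (head at position 0)
Step 1: X[q1]aaaaa (head 1)
Step 2: Xa[q1]aaaa (head 2)
Step 3: Xaa[q1]aaa (head 3)
Step 4: Xaaa[q1]aa (head 4)
Step 5: Xaaaa[q1]a (head 5)
Step 6: Xaaaaa[q1]□ (head 6)
Step 7: Xaaaaa#[q2]□ (head 7)
Step 8: Xaaaaa[q3]#a (head 6)
Step 9: Xaaaa[q3]a#a (head 5)
Step 10: Xaaa[q3]aa#a (head 4)
Step 11: Xaa[q3]aaa#a (head 3)
Step 12: Xa[q3]aaaa#a (head 2)
Step 13: X[q3]aaaaa#a (head 1)
Step 14: [q3]Xaaaaa#a (head 0)
Step 15: a[q0]aaaaa#a (head 1)
Step 16: aX[q1]aaaa#a (head 2)
Step 17: aXa[q1]aaa#a (head 3)
Step 18: aXaa[q1]aa#a (head 4)
Step 19: aXaaa[q1]a#a (head 5)
Step 20: aXaaaa[q1]#a (head 6)
Step 21: aXaaaa#[q2]a (head 7)
Step 22: aXaaaa#a[q2]□ (head 8)
Step 23: aXaaaa#[q3]aa (head 7)
Step 24: aXaaaa[q3]#aa (head 6)
Step 25: aXaaa[q3]a#aa (head 5)
Step 26: aXaa[q3]aa#aa (head 4)
Step 27: aXa[q3]aaa#aa (head 3)
Step 28: aX[q3]aaaa#aa (head 2)
Step 29: a[q3]Xaaaa#aa (head 1)
Step 30: aa[q0]aaaa#aa (head 2)
Step 31: aaX[q1]aaa#aa (head 3)
Step 32: aaXa[q1]aa#aa (head 4)
Step 33: aaXaa[q1]a#aa (head 5)
Step 34: aaXaaa[q1]#aa (head 6)
Step 35: aaXaaa#[q2]aa (head 7)
Step 36: aaXaaa#a[q2]a (head 8)
Step 37: aaXaaa#aa[q2]□ (head 9)
Step 38: aaXaaa#a[q3]aa (head 8)
Step 39: aaXaaa#[q3]aaa (head 7)
Step 40: aaXaaa[q3]#aaa (head 6)
Step 41: aaXaa[q3]a#aaa (head 5)
Step 42: aaXa[q3]aa#aaa (head 4)
Step 43: aaX[q3]aaa#aaa (head 3)
Step 44: aa[q3]Xaaa#aaa (head 2)
Step 45: aaa[q0]aaa#aaa (head 3)
Step 46: aaaX[q1]aa#aaa (head 4)
Step 47: aaaXa[q1]a#aaa (head 5)
Step 48: aaaXaa[q1]#aaa (head 6)
Step 49: aaaXaa#[q2]aaa (head 7)
Step 50: aaaXaa#a[q2]aa (head 8)
Step 51: aaaXaa#aa[q2]a (head 9)
Step 52: aaaXaa#aaa[q2]□ (head 10)
Step 53: aaaXaa#aa[q3]aa (head 9)
Step 54: aaaXaa#a[q3]aaa (head 8)
Step 55: aaaXaa#[q3]aaaa (head 7)
Step 56: aaaXaa[q3]#aaaa (head 6)
Step 57: aaaXa[q3]a#aaaa (head 5)
Step 58: aaaX[q3]aa#aaaa (head 4)
Step 59: aaa[q3]Xaa#aaaa (head 3)
Step 60: aaaa[q0]aa#aaaa (head 4)
Step 61: aaaaX[q1]a#aaaa (head 5)
Step 62: aaaaXa[q1]#aaaa (head 6)
Step 63: aaaaXa#[q2]aaaa (head 7)
Step 64: aaaaXa#a[q2]aaa (head 8)
Step 65: aaaaXa#aa[q2]aa (head 9)
Step 66: aaaaXa#aaa[q2]a (head 10)
Step 67: aaaaXa#aaaa[q2]□ (head 11)
Step 68: aaaaXa#aaa[q3]aa (head 10)
Step 69: aaaaXa#aa[q3]aaa (head 9)
Step 70: aaaaXa#a[q3]aaaa (head 8)
Step 71: aaaaXa#[q3]aaaaa (head 7)
Step 72: aaaaXa[q3]#aaaaa (head 6)
Step 73: aaaaX[q3]a#aaaaa (head 5)
Step 74: aaaa[q3]Xa#aaaaa (head 4)
Step 75: aaaaa[q0]a#aaaaa (head 5)
Step 76: aaaaaX[q1]#aaaaa (head 6)
Step 77: aaaaaX#[q2]aaaaa (head 7)
Step 78: aaaaaX#a[q2]aaaa (head 8)
Step 79: aaaaaX#aa[q2]aaa (head 9)
Step 80: aaaaaX#aaa[q2]aa (head 10)
Step 81: aaaaaX#aaaa[q2]a (head 11)
Step 82: aaaaaX#aaaaa[q2]□ (head 12)
Step 83: aaaaaX#aaaa[q3]aa (head 11)
Step 84: aaaaaX#aaa[q3]aaa (head 10)
Step 85: aaaaaX#aa[q3]aaaa (head 9)
Step 86: aaaaaX#a[q3]aaaaa (head 8)
Step 87: aaaaaX#[q3]aaaaaa (head 7)
Step 88: aaaaaX[q3]#aaaaaa (head 6)
Step 89: aaaaa[q3]X#aaaaaa (head 5)
Step 90: aaaaaa[q0]#aaaaaa (head 6)
Step 91: aaaaaa#[q3]aaaaaa (head 7)
Step 92: aaaaaa[q3]#aaaaaa (head 6)
Step 93: aaaaa[q3]a#aaaaaa (head 5)
Step 94: aaaa[q3]aa#aaaaaa (head 4)
Step 95: aaa[q3]aaa#aaaaaa (head 3)
Step 96: aa[q3]aaaa#aaaaaa (head 2)
Step 97: a[q3]aaaaa#aaaaaa (head 1)
Step 98: [q3]aaaaaa#aaaaaa (head 0)
Step 99: [q3]□aaaaaa#aaaaaa (head -1)
Step 100: □[qA]aaaaaa#aaaaaa (head 0)
The machine is in qA, so it halts and accepts.
Number of transitions executed: 100.

Final answer: 100 steps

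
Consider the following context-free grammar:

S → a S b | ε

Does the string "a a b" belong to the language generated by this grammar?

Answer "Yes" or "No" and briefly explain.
Every derivation applies S → a S b some number n of times and then S → ε, producing a^n b^n with equally many a's and b's. The string a a b has two a's but only one b, so it cannot be derived.

Final answer: No - no valid derivation exists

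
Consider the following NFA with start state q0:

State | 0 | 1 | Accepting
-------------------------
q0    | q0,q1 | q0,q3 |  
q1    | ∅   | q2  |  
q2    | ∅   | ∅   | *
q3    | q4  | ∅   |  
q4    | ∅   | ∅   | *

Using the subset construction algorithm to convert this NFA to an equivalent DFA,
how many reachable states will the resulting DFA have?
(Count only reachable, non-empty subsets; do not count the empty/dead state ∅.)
Start subset: {q0}
{q0}: on 0 → {q0, q1}, on 1 → {q0, q3}
{q0, q1}: on 0 → {q0, q1}, on 1 → {q0, q2, q3}
{q0, q3}: on 0 → {q0, q1, q4}, on 1 → {q0, q3}
{q0, q2, q3}: on 0 → {q0, q1, q4}, on 1 → {q0, q3}
{q0, q1, q4}: on 0 → {q0, q1}, on 1 → {q0, q2, q3}
Reachable non-empty subsets: {q0}, {q0, q1}, {q0, q3}, {q0, q2, q3}, {q0, q1, q4} — 5 in total.

Final answer: 5 states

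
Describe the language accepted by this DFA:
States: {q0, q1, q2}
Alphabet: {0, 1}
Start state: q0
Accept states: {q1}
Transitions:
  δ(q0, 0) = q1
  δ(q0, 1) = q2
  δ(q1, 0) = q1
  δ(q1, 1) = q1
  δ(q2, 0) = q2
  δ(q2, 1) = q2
Analyzing the DFA structure:
Start state: q0
Accept states: {q1}
Interpreting what each state remembers (checking against the transitions):
  q0: nothing has been read yet
  q1: the first symbol was 0
  q2: the first symbol was 1 (trap state)
  δ(q0, 0): in q0 (nothing has been read yet), after reading 0 we have: the first symbol was 0 → q1
  δ(q0, 1): in q0 (nothing has been read yet), after reading 1 we have: the first symbol was 1 (trap state) → q2
  δ(q1, 0): in q1 (the first symbol was 0), after reading 0 we have: the first symbol was 0 → q1
  δ(q1, 1): in q1 (the first symbol was 0), after reading 1 we have: the first symbol was 0 → q1
  δ(q2, 0): in q2 (the first symbol was 1 (trap state)), after reading 0 we have: the first symbol was 1 (trap state) → q2
  δ(q2, 1): in q2 (the first symbol was 1 (trap state)), after reading 1 we have: the first symbol was 1 (trap state) → q2
A string is accepted iff it ends in {q1}, i.e. the first symbol was 0.
Language: All binary strings starting with 0

Final answer: All binary strings starting with 0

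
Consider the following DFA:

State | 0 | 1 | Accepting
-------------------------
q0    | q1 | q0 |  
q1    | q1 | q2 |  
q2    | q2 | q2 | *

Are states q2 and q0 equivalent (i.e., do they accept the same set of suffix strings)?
Try the suffix ε (the empty string).
From q2: q2 — accepting.
From q0: q0 — not accepting.
The two states disagree on this suffix, so they are not equivalent.

Final answer: No. Distinguishing string: ε (the empty string) - accepted from q2 but not from q0.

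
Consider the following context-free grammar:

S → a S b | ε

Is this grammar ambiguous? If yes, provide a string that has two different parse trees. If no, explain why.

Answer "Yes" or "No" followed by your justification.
At every step exactly one production applies: if the remaining string to generate is non-empty it starts with a and ends with b, forcing S → a S b; if it is empty, S → ε is forced. Hence each string a^n b^n has exactly one derivation (S → a S b applied n times, then S → ε) and one parse tree.

Final answer: No - the grammar is unambiguous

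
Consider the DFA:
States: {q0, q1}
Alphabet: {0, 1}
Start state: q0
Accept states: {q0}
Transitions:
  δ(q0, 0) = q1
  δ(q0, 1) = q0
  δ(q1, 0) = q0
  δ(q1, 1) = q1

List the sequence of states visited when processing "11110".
Starting at q0
Read '1': q0 -> q0
Read '1': q0 -> q0
Read '1': q0 -> q0
Read '1': q0 -> q0
Read '0': q0 -> q1

Final answer: q0 -> q0 -> q0 -> q0 -> q0 -> q1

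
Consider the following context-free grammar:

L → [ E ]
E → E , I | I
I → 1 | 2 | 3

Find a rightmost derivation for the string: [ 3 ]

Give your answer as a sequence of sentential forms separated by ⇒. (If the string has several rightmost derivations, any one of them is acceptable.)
Start with L.
Step 1: the rightmost non-terminal is L; apply L → [ E ]:  [ E ]
Step 2: the rightmost non-terminal is E; apply E → I:  [ I ]
Step 3: the rightmost non-terminal is I; apply I → 3:  [ 3 ]

Final answer: L ⇒ [ E ] ⇒ [ I ] ⇒ [ 3 ]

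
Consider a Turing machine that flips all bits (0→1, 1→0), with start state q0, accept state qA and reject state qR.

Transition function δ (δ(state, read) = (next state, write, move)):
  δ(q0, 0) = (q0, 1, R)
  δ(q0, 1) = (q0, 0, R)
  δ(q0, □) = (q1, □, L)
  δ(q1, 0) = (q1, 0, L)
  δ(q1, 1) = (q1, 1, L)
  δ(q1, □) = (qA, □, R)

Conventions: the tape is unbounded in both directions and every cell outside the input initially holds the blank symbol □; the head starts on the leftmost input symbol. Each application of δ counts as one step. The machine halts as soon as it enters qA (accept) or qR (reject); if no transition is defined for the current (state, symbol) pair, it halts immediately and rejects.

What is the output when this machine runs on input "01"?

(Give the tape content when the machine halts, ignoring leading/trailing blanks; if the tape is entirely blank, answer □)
Step 0: [q0]01 (head at position 0)
Step 1: δ(q0, 0) = (q0, 1, R)  ⊢  1[q0]1 (head at position 1)
Step 2: δ(q0, 1) = (q0, 0, R)  ⊢  10[q0]□ (head at position 2)
Step 3: δ(q0, □) = (q1, □, L)  ⊢  1[q1]0□ (head at position 1)
Step 4: δ(q1, 0) = (q1, 0, L)  ⊢  [q1]10□ (head at position 0)
Step 5: δ(q1, 1) = (q1, 1, L)  ⊢  [q1]□10□ (head at position -1)
Step 6: δ(q1, □) = (qA, □, R)  ⊢  □[qA]10□ (head at position 0)
The machine is in qA, so it halts and accepts.
Tape content when halted (ignoring surrounding blanks): 10

Final answer: Output: 10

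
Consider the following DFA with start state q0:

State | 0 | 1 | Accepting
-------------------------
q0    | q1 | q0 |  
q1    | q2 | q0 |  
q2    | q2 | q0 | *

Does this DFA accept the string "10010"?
Start in q0.
Read '1': q0 → q0
Read '0': q0 → q1
Read '0': q1 → q2
Read '1': q2 → q0
Read '0': q0 → q1
Final state q1 is not accepting, so the string is rejected.

Final answer: No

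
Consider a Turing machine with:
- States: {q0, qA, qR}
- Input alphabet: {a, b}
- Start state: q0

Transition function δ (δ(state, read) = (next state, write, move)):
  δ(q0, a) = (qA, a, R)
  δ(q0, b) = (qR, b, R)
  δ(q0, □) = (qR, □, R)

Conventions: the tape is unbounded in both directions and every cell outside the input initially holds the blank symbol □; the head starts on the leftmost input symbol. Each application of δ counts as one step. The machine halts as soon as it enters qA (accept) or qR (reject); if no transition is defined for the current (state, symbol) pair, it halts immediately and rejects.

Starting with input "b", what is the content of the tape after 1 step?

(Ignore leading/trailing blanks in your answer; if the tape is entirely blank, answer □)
Step 0: [q0]b (head at position 0)
Step 1: δ(q0, b) = (qR, b, R)  ⊢  b[qR]□ (head at position 1)
Tape after 1 step (ignoring surrounding blanks): b

Final answer: Tape: b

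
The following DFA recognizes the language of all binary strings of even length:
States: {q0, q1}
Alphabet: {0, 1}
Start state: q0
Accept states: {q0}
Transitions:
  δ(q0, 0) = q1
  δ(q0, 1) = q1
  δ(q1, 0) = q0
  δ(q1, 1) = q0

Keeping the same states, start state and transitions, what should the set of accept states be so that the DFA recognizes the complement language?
The DFA is complete (every state has a transition on every symbol), so the complement
is recognized by the same DFA with accepting and non-accepting states swapped.
Original accept states: {q0}
Complement accept states = All states - Original accept states
= {q0, q1} - {q0}
= {q1}
Complement language: strings of ODD length

Final answer: {q1}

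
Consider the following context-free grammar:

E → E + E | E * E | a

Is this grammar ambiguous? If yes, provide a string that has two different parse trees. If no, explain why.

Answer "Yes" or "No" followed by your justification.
Two different leftmost derivations of a + a * a:
  (1) E ⇒ E + E ⇒ a + E ⇒ a + E * E ⇒ a + a * E ⇒ a + a * a   (tree groups a + (a * a))
  (2) E ⇒ E * E ⇒ E + E * E ⇒ a + E * E ⇒ a + a * E ⇒ a + a * a   (tree groups (a + a) * a)
Two distinct leftmost derivations = two distinct parse trees, so the grammar is ambiguous.

Final answer: Yes - the string 'a + a * a' has two distinct leftmost derivations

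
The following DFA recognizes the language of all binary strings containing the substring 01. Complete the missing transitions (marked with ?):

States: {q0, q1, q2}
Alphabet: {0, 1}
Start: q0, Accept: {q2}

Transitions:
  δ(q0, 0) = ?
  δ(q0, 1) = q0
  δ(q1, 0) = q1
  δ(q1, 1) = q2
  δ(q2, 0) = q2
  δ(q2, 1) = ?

What each state remembers (consistent with the given transitions and accept states):
  q0: 01 not seen yet and the last symbol was not 0
  q1: 01 not seen yet and the last symbol was 0
  q2: the substring 01 has already been seen
Filling in the missing entries:
  δ(q0, 0): in q0 (01 not seen yet and the last symbol was not 0), after reading 0 we have: 01 not seen yet and the last symbol was 0 → q1
  δ(q2, 1): in q2 (the substring 01 has already been seen), after reading 1 we have: the substring 01 has already been seen → q2

Final answer: δ(q0, 0) = q1; δ(q2, 1) = q2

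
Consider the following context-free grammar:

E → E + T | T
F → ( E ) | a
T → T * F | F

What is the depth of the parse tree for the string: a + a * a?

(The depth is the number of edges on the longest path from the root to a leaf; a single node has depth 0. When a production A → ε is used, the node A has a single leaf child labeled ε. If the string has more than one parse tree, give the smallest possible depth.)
The grammar is unambiguous; the parse tree of a + a * a is:
E → E + T at the root (depth 0).
  Left E (depth 1) → T (2) → F (3) → a (4).
  Right T (depth 1) → T * F; that T (2) → F (3) → a (4); F (2) → a (3).
The longest root-to-leaf paths have 4 edges.
Depth = 4.

Final answer: 4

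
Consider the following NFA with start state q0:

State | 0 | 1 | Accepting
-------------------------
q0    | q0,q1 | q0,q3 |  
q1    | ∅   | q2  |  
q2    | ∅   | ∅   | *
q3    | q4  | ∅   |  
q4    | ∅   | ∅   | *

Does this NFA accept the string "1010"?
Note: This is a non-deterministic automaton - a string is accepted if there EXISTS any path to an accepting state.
Track the set of states the NFA could be in: start {q0}
Read '1': {q0} → {q0, q3}
Read '0': {q0, q3} → {q0, q1, q4}
Read '1': {q0, q1, q4} → {q0, q2, q3}
Read '0': {q0, q2, q3} → {q0, q1, q4}
Final set {q0, q1, q4} contains accepting state(s) {q4} → accepted.

Final answer: Yes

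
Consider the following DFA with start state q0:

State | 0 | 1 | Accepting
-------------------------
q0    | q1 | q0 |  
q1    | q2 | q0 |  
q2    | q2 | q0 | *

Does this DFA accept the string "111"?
Start in q0.
Read '1': q0 → q0
Read '1': q0 → q0
Read '1': q0 → q0
Final state q0 is not accepting, so the string is rejected.

Final answer: No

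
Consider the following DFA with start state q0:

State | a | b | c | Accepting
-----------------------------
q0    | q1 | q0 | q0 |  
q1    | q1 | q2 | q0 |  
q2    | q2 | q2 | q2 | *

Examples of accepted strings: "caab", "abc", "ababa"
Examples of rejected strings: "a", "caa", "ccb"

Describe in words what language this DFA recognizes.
strings over {a,b,c} containing 'ab' as substring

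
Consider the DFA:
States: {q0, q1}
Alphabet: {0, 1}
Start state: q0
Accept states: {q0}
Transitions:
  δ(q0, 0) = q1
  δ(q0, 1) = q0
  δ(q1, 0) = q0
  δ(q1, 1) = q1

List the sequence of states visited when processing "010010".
Starting at q0
Read '0': q0 -> q1
Read '1': q1 -> q1
Read '0': q1 -> q0
Read '0': q0 -> q1
Read '1': q1 -> q1
Read '0': q1 -> q0

Final answer: q0 -> q1 -> q1 -> q0 -> q1 -> q1 -> q0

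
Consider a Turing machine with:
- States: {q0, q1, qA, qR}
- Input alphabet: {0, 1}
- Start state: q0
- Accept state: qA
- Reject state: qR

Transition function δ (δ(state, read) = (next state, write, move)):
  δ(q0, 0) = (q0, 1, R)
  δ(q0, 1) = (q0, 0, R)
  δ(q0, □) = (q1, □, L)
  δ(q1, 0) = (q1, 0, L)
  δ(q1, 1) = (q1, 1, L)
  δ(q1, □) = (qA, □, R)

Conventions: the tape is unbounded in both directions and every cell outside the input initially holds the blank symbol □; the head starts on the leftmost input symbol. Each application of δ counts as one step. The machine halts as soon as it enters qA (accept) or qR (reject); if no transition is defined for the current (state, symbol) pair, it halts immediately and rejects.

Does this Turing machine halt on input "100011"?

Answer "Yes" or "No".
Step 0: [q0]100011 (head at position 0)
Step 1: δ(q0, 1) = (q0, 0, R)  ⊢  0[q0]00011 (head at position 1)
Step 2: δ(q0, 0) = (q0, 1, R)  ⊢  01[q0]0011 (head at position 2)
Step 3: δ(q0, 0) = (q0, 1, R)  ⊢  011[q0]011 (head at position 3)
Step 4: δ(q0, 0) = (q0, 1, R)  ⊢  0111[q0]11 (head at position 4)
Step 5: δ(q0, 1) = (q0, 0, R)  ⊢  01110[q0]1 (head at position 5)
Step 6: δ(q0, 1) = (q0, 0, R)  ⊢  011100[q0]□ (head at position 6)
Step 7: δ(q0, □) = (q1, □, L)  ⊢  01110[q1]0□ (head at position 5)
Step 8: δ(q1, 0) = (q1, 0, L)  ⊢  0111[q1]00□ (head at position 4)
Step 9: δ(q1, 0) = (q1, 0, L)  ⊢  011[q1]100□ (head at position 3)
Step 10: δ(q1, 1) = (q1, 1, L)  ⊢  01[q1]1100□ (head at position 2)
Step 11: δ(q1, 1) = (q1, 1, L)  ⊢  0[q1]11100□ (head at position 1)
Step 12: δ(q1, 1) = (q1, 1, L)  ⊢  [q1]011100□ (head at position 0)
Step 13: δ(q1, 0) = (q1, 0, L)  ⊢  [q1]□011100□ (head at position -1)
Step 14: δ(q1, □) = (qA, □, R)  ⊢  □[qA]011100□ (head at position 0)
The machine is in qA, so it halts and accepts.
It halts after 14 steps.

Final answer: Yes - halts after 14 steps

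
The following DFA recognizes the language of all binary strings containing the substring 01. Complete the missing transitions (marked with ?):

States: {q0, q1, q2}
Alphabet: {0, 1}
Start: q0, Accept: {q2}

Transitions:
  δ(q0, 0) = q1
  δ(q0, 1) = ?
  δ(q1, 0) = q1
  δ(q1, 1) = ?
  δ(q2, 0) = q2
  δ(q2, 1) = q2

What each state remembers (consistent with the given transitions and accept states):
  q0: 01 not seen yet and the last symbol was not 0
  q1: 01 not seen yet and the last symbol was 0
  q2: the substring 01 has already been seen
Filling in the missing entries:
  δ(q0, 1): in q0 (01 not seen yet and the last symbol was not 0), after reading 1 we have: 01 not seen yet and the last symbol was not 0 → q0
  δ(q1, 1): in q1 (01 not seen yet and the last symbol was 0), after reading 1 we have: the substring 01 has already been seen → q2

Final answer: δ(q0, 1) = q0; δ(q1, 1) = q2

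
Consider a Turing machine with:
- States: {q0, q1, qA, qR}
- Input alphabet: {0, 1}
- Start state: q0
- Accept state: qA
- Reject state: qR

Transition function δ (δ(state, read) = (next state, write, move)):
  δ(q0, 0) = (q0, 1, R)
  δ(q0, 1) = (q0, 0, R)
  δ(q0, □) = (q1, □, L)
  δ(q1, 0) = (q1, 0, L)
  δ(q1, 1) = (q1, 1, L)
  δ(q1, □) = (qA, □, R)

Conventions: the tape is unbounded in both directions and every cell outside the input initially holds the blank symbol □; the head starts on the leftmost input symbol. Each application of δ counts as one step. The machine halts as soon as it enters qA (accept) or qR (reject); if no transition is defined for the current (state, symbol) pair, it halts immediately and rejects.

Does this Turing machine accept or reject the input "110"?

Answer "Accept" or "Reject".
Step 0: [q0]110 (head at position 0)
Step 1: δ(q0, 1) = (q0, 0, R)  ⊢  0[q0]10 (head at position 1)
Step 2: δ(q0, 1) = (q0, 0, R)  ⊢  00[q0]0 (head at position 2)
Step 3: δ(q0, 0) = (q0, 1, R)  ⊢  001[q0]□ (head at position 3)
Step 4: δ(q0, □) = (q1, □, L)  ⊢  00[q1]1□ (head at position 2)
Step 5: δ(q1, 1) = (q1, 1, L)  ⊢  0[q1]01□ (head at position 1)
Step 6: δ(q1, 0) = (q1, 0, L)  ⊢  [q1]001□ (head at position 0)
Step 7: δ(q1, 0) = (q1, 0, L)  ⊢  [q1]□001□ (head at position -1)
Step 8: δ(q1, □) = (qA, □, R)  ⊢  □[qA]001□ (head at position 0)
The machine is in qA, so it halts and accepts.

Final answer: Accept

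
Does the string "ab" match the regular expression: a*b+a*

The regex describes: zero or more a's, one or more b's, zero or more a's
Yes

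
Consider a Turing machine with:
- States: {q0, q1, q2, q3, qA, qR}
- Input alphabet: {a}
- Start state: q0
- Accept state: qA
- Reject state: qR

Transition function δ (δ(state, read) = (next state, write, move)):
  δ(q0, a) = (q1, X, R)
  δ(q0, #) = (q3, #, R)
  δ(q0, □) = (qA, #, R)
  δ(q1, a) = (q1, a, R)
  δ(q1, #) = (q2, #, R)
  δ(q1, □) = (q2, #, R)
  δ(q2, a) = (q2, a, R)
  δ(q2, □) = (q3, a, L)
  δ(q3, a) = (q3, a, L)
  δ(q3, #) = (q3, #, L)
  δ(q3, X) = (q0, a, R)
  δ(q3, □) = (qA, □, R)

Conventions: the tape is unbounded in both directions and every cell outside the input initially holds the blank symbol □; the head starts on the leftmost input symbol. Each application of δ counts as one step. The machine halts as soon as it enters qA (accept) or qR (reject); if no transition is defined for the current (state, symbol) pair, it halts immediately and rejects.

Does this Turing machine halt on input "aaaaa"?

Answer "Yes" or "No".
Trace (configuration after each step, as tape_left[state]tape_right with head position):
Step 0: [q0]aaaaa (head at position 0)
Step 1: X[q1]aaaa (head 1)
Step 2: Xa[q1]aaa (head 2)
Step 3: Xaa[q1]aa (head 3)
Step 4: Xaaa[q1]a (head 4)
Step 5: Xaaaa[q1]□ (head 5)
Step 6: Xaaaa#[q2]□ (head 6)
Step 7: Xaaaa[q3]#a (head 5)
Step 8: Xaaa[q3]a#a (head 4)
Step 9: Xaa[q3]aa#a (head 3)
Step 10: Xa[q3]aaa#a (head 2)
Step 11: X[q3]aaaa#a (head 1)
Step 12: [q3]Xaaaa#a (head 0)
Step 13: a[q0]aaaa#a (head 1)
Step 14: aX[q1]aaa#a (head 2)
Step 15: aXa[q1]aa#a (head 3)
Step 16: aXaa[q1]a#a (head 4)
Step 17: aXaaa[q1]#a (head 5)
Step 18: aXaaa#[q2]a (head 6)
Step 19: aXaaa#a[q2]□ (head 7)
Step 20: aXaaa#[q3]aa (head 6)
Step 21: aXaaa[q3]#aa (head 5)
Step 22: aXaa[q3]a#aa (head 4)
Step 23: aXa[q3]aa#aa (head 3)
Step 24: aX[q3]aaa#aa (head 2)
Step 25: a[q3]Xaaa#aa (head 1)
Step 26: aa[q0]aaa#aa (head 2)
Step 27: aaX[q1]aa#aa (head 3)
Step 28: aaXa[q1]a#aa (head 4)
Step 29: aaXaa[q1]#aa (head 5)
Step 30: aaXaa#[q2]aa (head 6)
Step 31: aaXaa#a[q2]a (head 7)
Step 32: aaXaa#aa[q2]□ (head 8)
Step 33: aaXaa#a[q3]aa (head 7)
Step 34: aaXaa#[q3]aaa (head 6)
Step 35: aaXaa[q3]#aaa (head 5)
Step 36: aaXa[q3]a#aaa (head 4)
Step 37: aaX[q3]aa#aaa (head 3)
Step 38: aa[q3]Xaa#aaa (head 2)
Step 39: aaa[q0]aa#aaa (head 3)
Step 40: aaaX[q1]a#aaa (head 4)
Step 41: aaaXa[q1]#aaa (head 5)
Step 42: aaaXa#[q2]aaa (head 6)
Step 43: aaaXa#a[q2]aa (head 7)
Step 44: aaaXa#aa[q2]a (head 8)
Step 45: aaaXa#aaa[q2]□ (head 9)
Step 46: aaaXa#aa[q3]aa (head 8)
Step 47: aaaXa#a[q3]aaa (head 7)
Step 48: aaaXa#[q3]aaaa (head 6)
Step 49: aaaXa[q3]#aaaa (head 5)
Step 50: aaaX[q3]a#aaaa (head 4)
Step 51: aaa[q3]Xa#aaaa (head 3)
Step 52: aaaa[q0]a#aaaa (head 4)
Step 53: aaaaX[q1]#aaaa (head 5)
Step 54: aaaaX#[q2]aaaa (head 6)
Step 55: aaaaX#a[q2]aaa (head 7)
Step 56: aaaaX#aa[q2]aa (head 8)
Step 57: aaaaX#aaa[q2]a (head 9)
Step 58: aaaaX#aaaa[q2]□ (head 10)
Step 59: aaaaX#aaa[q3]aa (head 9)
Step 60: aaaaX#aa[q3]aaa (head 8)
Step 61: aaaaX#a[q3]aaaa (head 7)
Step 62: aaaaX#[q3]aaaaa (head 6)
Step 63: aaaaX[q3]#aaaaa (head 5)
Step 64: aaaa[q3]X#aaaaa (head 4)
Step 65: aaaaa[q0]#aaaaa (head 5)
Step 66: aaaaa#[q3]aaaaa (head 6)
Step 67: aaaaa[q3]#aaaaa (head 5)
Step 68: aaaa[q3]a#aaaaa (head 4)
Step 69: aaa[q3]aa#aaaaa (head 3)
Step 70: aa[q3]aaa#aaaaa (head 2)
Step 71: a[q3]aaaa#aaaaa (head 1)
Step 72: [q3]aaaaa#aaaaa (head 0)
Step 73: [q3]□aaaaa#aaaaa (head -1)
Step 74: □[qA]aaaaa#aaaaa (head 0)
The machine is in qA, so it halts and accepts.
It halts after 74 steps.

Final answer: Yes - halts after 74 steps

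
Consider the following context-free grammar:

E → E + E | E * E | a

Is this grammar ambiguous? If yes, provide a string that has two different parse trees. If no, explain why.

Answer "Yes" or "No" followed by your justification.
Two different leftmost derivations of a + a * a:
  (1) E ⇒ E + E ⇒ a + E ⇒ a + E * E ⇒ a + a * E ⇒ a + a * a   (tree groups a + (a * a))
  (2) E ⇒ E * E ⇒ E + E * E ⇒ a + E * E ⇒ a + a * E ⇒ a + a * a   (tree groups (a + a) * a)
Two distinct leftmost derivations = two distinct parse trees, so the grammar is ambiguous.

Final answer: Yes - the string 'a + a * a' has two distinct leftmost derivations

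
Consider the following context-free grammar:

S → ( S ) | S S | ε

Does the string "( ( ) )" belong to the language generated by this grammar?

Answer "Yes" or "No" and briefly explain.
A derivation exists: S ⇒ ( S ) ⇒ ( ( S ) ) ⇒ ( ( ) ) (using S → ( S ) twice, then S → ε).

Final answer: Yes - a valid derivation exists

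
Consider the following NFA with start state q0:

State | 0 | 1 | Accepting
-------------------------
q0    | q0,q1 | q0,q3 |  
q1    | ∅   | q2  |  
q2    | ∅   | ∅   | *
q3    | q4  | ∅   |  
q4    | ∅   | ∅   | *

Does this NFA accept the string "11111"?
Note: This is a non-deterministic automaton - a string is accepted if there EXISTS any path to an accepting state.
Track the set of states the NFA could be in: start {q0}
Read '1': {q0} → {q0, q3}
Read '1': {q0, q3} → {q0, q3}
Read '1': {q0, q3} → {q0, q3}
Read '1': {q0, q3} → {q0, q3}
Read '1': {q0, q3} → {q0, q3}
Final set {q0, q3} contains no accepting state → rejected.

Final answer: No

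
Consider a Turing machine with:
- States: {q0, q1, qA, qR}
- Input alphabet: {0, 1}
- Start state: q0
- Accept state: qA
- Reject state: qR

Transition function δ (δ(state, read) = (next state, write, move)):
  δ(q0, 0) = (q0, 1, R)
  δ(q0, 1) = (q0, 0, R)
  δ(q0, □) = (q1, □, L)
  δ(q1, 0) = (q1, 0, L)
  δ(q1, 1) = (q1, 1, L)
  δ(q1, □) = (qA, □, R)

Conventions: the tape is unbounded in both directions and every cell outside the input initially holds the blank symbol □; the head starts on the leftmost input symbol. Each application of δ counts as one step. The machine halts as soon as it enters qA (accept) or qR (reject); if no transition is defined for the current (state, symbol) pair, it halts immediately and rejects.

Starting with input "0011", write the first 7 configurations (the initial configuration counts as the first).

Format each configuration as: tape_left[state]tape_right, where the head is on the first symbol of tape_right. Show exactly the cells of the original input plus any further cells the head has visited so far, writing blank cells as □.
Step 0: [q0]0011 (head at position 0)
Step 1: δ(q0, 0) = (q0, 1, R)  ⊢  1[q0]011 (head at position 1)
Step 2: δ(q0, 0) = (q0, 1, R)  ⊢  11[q0]11 (head at position 2)
Step 3: δ(q0, 1) = (q0, 0, R)  ⊢  110[q0]1 (head at position 3)
Step 4: δ(q0, 1) = (q0, 0, R)  ⊢  1100[q0]□ (head at position 4)
Step 5: δ(q0, □) = (q1, □, L)  ⊢  110[q1]0□ (head at position 3)
Step 6: δ(q1, 0) = (q1, 0, L)  ⊢  11[q1]00□ (head at position 2)

Final answer: [q0]0011 ⊢ 1[q0]011 ⊢ 11[q0]11 ⊢ 110[q0]1 ⊢ 1100[q0]□ ⊢ 110[q1]0□ ⊢ 11[q1]00□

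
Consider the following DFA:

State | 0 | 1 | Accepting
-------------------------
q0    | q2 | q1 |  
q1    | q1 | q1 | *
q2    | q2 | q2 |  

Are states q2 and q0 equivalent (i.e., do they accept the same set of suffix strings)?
Try the suffix "1".
From q2: q2 → q2 — not accepting.
From q0: q0 → q1 — accepting.
The two states disagree on this suffix, so they are not equivalent.

Final answer: No. Distinguishing string: "1" - accepted from q0 but not from q2.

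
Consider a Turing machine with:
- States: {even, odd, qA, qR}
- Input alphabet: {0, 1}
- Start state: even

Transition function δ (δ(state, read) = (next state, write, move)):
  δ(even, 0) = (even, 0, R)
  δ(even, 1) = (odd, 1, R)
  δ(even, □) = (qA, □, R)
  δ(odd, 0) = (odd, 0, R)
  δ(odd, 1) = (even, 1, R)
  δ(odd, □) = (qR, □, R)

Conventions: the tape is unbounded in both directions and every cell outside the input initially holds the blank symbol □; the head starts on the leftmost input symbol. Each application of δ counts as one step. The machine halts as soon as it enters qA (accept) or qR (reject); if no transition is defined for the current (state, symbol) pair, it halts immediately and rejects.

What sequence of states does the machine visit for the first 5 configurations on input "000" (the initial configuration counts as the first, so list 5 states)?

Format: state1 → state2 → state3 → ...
Step 0: [even]000 (head at position 0)
Step 1: δ(even, 0) = (even, 0, R)  ⊢  0[even]00 (head at position 1)
Step 2: δ(even, 0) = (even, 0, R)  ⊢  00[even]0 (head at position 2)
Step 3: δ(even, 0) = (even, 0, R)  ⊢  000[even]□ (head at position 3)
Step 4: δ(even, □) = (qA, □, R)  ⊢  000□[qA]□ (head at position 4)
Reading off the states of these 5 configurations: even → even → even → even → qA

Final answer: even → even → even → even → qA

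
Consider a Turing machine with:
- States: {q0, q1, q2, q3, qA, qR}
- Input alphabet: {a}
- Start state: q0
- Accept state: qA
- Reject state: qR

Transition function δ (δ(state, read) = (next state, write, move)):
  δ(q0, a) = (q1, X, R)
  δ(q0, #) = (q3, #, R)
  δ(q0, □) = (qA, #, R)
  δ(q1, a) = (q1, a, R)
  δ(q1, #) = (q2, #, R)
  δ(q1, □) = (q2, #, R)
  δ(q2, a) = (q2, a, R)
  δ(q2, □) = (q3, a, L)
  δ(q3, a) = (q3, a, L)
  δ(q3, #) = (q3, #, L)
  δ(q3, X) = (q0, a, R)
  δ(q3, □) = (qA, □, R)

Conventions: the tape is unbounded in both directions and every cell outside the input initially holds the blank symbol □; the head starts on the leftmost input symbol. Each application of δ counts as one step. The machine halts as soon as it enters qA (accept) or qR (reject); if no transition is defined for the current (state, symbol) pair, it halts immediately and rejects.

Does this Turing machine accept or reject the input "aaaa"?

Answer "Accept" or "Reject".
Trace (configuration after each step, as tape_left[state]tape_right with head position):
Step 0: [q0]aaaa (head at position 0)
Step 1: X[q1]aaa (head 1)
Step 2: Xa[q1]aa (head 2)
Step 3: Xaa[q1]a (head 3)
Step 4: Xaaa[q1]□ (head 4)
Step 5: Xaaa#[q2]□ (head 5)
Step 6: Xaaa[q3]#a (head 4)
Step 7: Xaa[q3]a#a (head 3)
Step 8: Xa[q3]aa#a (head 2)
Step 9: X[q3]aaa#a (head 1)
Step 10: [q3]Xaaa#a (head 0)
Step 11: a[q0]aaa#a (head 1)
Step 12: aX[q1]aa#a (head 2)
Step 13: aXa[q1]a#a (head 3)
Step 14: aXaa[q1]#a (head 4)
Step 15: aXaa#[q2]a (head 5)
Step 16: aXaa#a[q2]□ (head 6)
Step 17: aXaa#[q3]aa (head 5)
Step 18: aXaa[q3]#aa (head 4)
Step 19: aXa[q3]a#aa (head 3)
Step 20: aX[q3]aa#aa (head 2)
Step 21: a[q3]Xaa#aa (head 1)
Step 22: aa[q0]aa#aa (head 2)
Step 23: aaX[q1]a#aa (head 3)
Step 24: aaXa[q1]#aa (head 4)
Step 25: aaXa#[q2]aa (head 5)
Step 26: aaXa#a[q2]a (head 6)
Step 27: aaXa#aa[q2]□ (head 7)
Step 28: aaXa#a[q3]aa (head 6)
Step 29: aaXa#[q3]aaa (head 5)
Step 30: aaXa[q3]#aaa (head 4)
Step 31: aaX[q3]a#aaa (head 3)
Step 32: aa[q3]Xa#aaa (head 2)
Step 33: aaa[q0]a#aaa (head 3)
Step 34: aaaX[q1]#aaa (head 4)
Step 35: aaaX#[q2]aaa (head 5)
Step 36: aaaX#a[q2]aa (head 6)
Step 37: aaaX#aa[q2]a (head 7)
Step 38: aaaX#aaa[q2]□ (head 8)
Step 39: aaaX#aa[q3]aa (head 7)
Step 40: aaaX#a[q3]aaa (head 6)
Step 41: aaaX#[q3]aaaa (head 5)
Step 42: aaaX[q3]#aaaa (head 4)
Step 43: aaa[q3]X#aaaa (head 3)
Step 44: aaaa[q0]#aaaa (head 4)
Step 45: aaaa#[q3]aaaa (head 5)
Step 46: aaaa[q3]#aaaa (head 4)
Step 47: aaa[q3]a#aaaa (head 3)
Step 48: aa[q3]aa#aaaa (head 2)
Step 49: a[q3]aaa#aaaa (head 1)
Step 50: [q3]aaaa#aaaa (head 0)
Step 51: [q3]□aaaa#aaaa (head -1)
Step 52: □[qA]aaaa#aaaa (head 0)
The machine is in qA, so it halts and accepts.

Final answer: Accept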